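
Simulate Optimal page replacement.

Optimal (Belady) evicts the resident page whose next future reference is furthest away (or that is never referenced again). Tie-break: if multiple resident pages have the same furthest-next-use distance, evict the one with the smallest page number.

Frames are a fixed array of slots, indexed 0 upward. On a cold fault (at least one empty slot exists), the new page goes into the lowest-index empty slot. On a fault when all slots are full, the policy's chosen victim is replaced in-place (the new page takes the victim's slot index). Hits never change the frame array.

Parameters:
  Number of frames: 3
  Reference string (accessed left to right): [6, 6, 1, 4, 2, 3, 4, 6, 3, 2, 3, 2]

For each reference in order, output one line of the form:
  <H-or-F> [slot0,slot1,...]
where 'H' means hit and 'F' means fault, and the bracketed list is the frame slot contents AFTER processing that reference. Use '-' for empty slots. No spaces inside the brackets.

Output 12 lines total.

F [6,-,-]
H [6,-,-]
F [6,1,-]
F [6,1,4]
F [6,2,4]
F [6,3,4]
H [6,3,4]
H [6,3,4]
H [6,3,4]
F [6,3,2]
H [6,3,2]
H [6,3,2]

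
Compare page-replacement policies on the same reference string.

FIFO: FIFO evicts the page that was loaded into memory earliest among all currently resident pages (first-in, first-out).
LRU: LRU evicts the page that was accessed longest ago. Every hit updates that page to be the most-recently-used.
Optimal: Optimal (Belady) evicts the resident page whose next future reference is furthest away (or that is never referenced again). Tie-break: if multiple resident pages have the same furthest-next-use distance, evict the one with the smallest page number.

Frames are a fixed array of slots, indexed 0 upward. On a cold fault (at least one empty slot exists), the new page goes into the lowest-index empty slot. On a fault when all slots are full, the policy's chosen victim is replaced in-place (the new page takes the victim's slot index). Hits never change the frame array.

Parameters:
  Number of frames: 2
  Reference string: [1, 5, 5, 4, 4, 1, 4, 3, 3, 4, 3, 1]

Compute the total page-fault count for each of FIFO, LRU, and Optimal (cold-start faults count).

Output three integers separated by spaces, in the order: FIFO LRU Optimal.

Answer: 7 6 5

Derivation:
--- FIFO ---
  step 0: ref 1 -> FAULT, frames=[1,-] (faults so far: 1)
  step 1: ref 5 -> FAULT, frames=[1,5] (faults so far: 2)
  step 2: ref 5 -> HIT, frames=[1,5] (faults so far: 2)
  step 3: ref 4 -> FAULT, evict 1, frames=[4,5] (faults so far: 3)
  step 4: ref 4 -> HIT, frames=[4,5] (faults so far: 3)
  step 5: ref 1 -> FAULT, evict 5, frames=[4,1] (faults so far: 4)
  step 6: ref 4 -> HIT, frames=[4,1] (faults so far: 4)
  step 7: ref 3 -> FAULT, evict 4, frames=[3,1] (faults so far: 5)
  step 8: ref 3 -> HIT, frames=[3,1] (faults so far: 5)
  step 9: ref 4 -> FAULT, evict 1, frames=[3,4] (faults so far: 6)
  step 10: ref 3 -> HIT, frames=[3,4] (faults so far: 6)
  step 11: ref 1 -> FAULT, evict 3, frames=[1,4] (faults so far: 7)
  FIFO total faults: 7
--- LRU ---
  step 0: ref 1 -> FAULT, frames=[1,-] (faults so far: 1)
  step 1: ref 5 -> FAULT, frames=[1,5] (faults so far: 2)
  step 2: ref 5 -> HIT, frames=[1,5] (faults so far: 2)
  step 3: ref 4 -> FAULT, evict 1, frames=[4,5] (faults so far: 3)
  step 4: ref 4 -> HIT, frames=[4,5] (faults so far: 3)
  step 5: ref 1 -> FAULT, evict 5, frames=[4,1] (faults so far: 4)
  step 6: ref 4 -> HIT, frames=[4,1] (faults so far: 4)
  step 7: ref 3 -> FAULT, evict 1, frames=[4,3] (faults so far: 5)
  step 8: ref 3 -> HIT, frames=[4,3] (faults so far: 5)
  step 9: ref 4 -> HIT, frames=[4,3] (faults so far: 5)
  step 10: ref 3 -> HIT, frames=[4,3] (faults so far: 5)
  step 11: ref 1 -> FAULT, evict 4, frames=[1,3] (faults so far: 6)
  LRU total faults: 6
--- Optimal ---
  step 0: ref 1 -> FAULT, frames=[1,-] (faults so far: 1)
  step 1: ref 5 -> FAULT, frames=[1,5] (faults so far: 2)
  step 2: ref 5 -> HIT, frames=[1,5] (faults so far: 2)
  step 3: ref 4 -> FAULT, evict 5, frames=[1,4] (faults so far: 3)
  step 4: ref 4 -> HIT, frames=[1,4] (faults so far: 3)
  step 5: ref 1 -> HIT, frames=[1,4] (faults so far: 3)
  step 6: ref 4 -> HIT, frames=[1,4] (faults so far: 3)
  step 7: ref 3 -> FAULT, evict 1, frames=[3,4] (faults so far: 4)
  step 8: ref 3 -> HIT, frames=[3,4] (faults so far: 4)
  step 9: ref 4 -> HIT, frames=[3,4] (faults so far: 4)
  step 10: ref 3 -> HIT, frames=[3,4] (faults so far: 4)
  step 11: ref 1 -> FAULT, evict 3, frames=[1,4] (faults so far: 5)
  Optimal total faults: 5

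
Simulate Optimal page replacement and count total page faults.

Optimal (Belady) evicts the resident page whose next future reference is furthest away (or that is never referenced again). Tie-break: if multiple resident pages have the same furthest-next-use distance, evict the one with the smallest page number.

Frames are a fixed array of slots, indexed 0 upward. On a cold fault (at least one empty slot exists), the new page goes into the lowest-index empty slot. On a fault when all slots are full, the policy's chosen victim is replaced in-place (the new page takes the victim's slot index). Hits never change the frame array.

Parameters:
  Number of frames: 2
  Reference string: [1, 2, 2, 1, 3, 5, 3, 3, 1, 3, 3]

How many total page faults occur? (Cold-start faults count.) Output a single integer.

Step 0: ref 1 → FAULT, frames=[1,-]
Step 1: ref 2 → FAULT, frames=[1,2]
Step 2: ref 2 → HIT, frames=[1,2]
Step 3: ref 1 → HIT, frames=[1,2]
Step 4: ref 3 → FAULT (evict 2), frames=[1,3]
Step 5: ref 5 → FAULT (evict 1), frames=[5,3]
Step 6: ref 3 → HIT, frames=[5,3]
Step 7: ref 3 → HIT, frames=[5,3]
Step 8: ref 1 → FAULT (evict 5), frames=[1,3]
Step 9: ref 3 → HIT, frames=[1,3]
Step 10: ref 3 → HIT, frames=[1,3]
Total faults: 5

Answer: 5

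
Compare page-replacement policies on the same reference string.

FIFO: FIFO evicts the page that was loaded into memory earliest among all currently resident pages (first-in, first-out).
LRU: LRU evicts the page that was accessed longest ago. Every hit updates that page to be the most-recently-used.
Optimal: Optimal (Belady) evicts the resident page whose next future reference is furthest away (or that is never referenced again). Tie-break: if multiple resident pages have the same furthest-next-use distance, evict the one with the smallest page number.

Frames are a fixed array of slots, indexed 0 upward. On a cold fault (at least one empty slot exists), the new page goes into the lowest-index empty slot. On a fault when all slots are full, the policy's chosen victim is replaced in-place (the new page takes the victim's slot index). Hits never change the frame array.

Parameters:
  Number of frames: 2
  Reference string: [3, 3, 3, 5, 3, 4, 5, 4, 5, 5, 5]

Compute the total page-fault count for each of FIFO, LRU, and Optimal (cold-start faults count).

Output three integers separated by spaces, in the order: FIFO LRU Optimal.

Answer: 3 4 3

Derivation:
--- FIFO ---
  step 0: ref 3 -> FAULT, frames=[3,-] (faults so far: 1)
  step 1: ref 3 -> HIT, frames=[3,-] (faults so far: 1)
  step 2: ref 3 -> HIT, frames=[3,-] (faults so far: 1)
  step 3: ref 5 -> FAULT, frames=[3,5] (faults so far: 2)
  step 4: ref 3 -> HIT, frames=[3,5] (faults so far: 2)
  step 5: ref 4 -> FAULT, evict 3, frames=[4,5] (faults so far: 3)
  step 6: ref 5 -> HIT, frames=[4,5] (faults so far: 3)
  step 7: ref 4 -> HIT, frames=[4,5] (faults so far: 3)
  step 8: ref 5 -> HIT, frames=[4,5] (faults so far: 3)
  step 9: ref 5 -> HIT, frames=[4,5] (faults so far: 3)
  step 10: ref 5 -> HIT, frames=[4,5] (faults so far: 3)
  FIFO total faults: 3
--- LRU ---
  step 0: ref 3 -> FAULT, frames=[3,-] (faults so far: 1)
  step 1: ref 3 -> HIT, frames=[3,-] (faults so far: 1)
  step 2: ref 3 -> HIT, frames=[3,-] (faults so far: 1)
  step 3: ref 5 -> FAULT, frames=[3,5] (faults so far: 2)
  step 4: ref 3 -> HIT, frames=[3,5] (faults so far: 2)
  step 5: ref 4 -> FAULT, evict 5, frames=[3,4] (faults so far: 3)
  step 6: ref 5 -> FAULT, evict 3, frames=[5,4] (faults so far: 4)
  step 7: ref 4 -> HIT, frames=[5,4] (faults so far: 4)
  step 8: ref 5 -> HIT, frames=[5,4] (faults so far: 4)
  step 9: ref 5 -> HIT, frames=[5,4] (faults so far: 4)
  step 10: ref 5 -> HIT, frames=[5,4] (faults so far: 4)
  LRU total faults: 4
--- Optimal ---
  step 0: ref 3 -> FAULT, frames=[3,-] (faults so far: 1)
  step 1: ref 3 -> HIT, frames=[3,-] (faults so far: 1)
  step 2: ref 3 -> HIT, frames=[3,-] (faults so far: 1)
  step 3: ref 5 -> FAULT, frames=[3,5] (faults so far: 2)
  step 4: ref 3 -> HIT, frames=[3,5] (faults so far: 2)
  step 5: ref 4 -> FAULT, evict 3, frames=[4,5] (faults so far: 3)
  step 6: ref 5 -> HIT, frames=[4,5] (faults so far: 3)
  step 7: ref 4 -> HIT, frames=[4,5] (faults so far: 3)
  step 8: ref 5 -> HIT, frames=[4,5] (faults so far: 3)
  step 9: ref 5 -> HIT, frames=[4,5] (faults so far: 3)
  step 10: ref 5 -> HIT, frames=[4,5] (faults so far: 3)
  Optimal total faults: 3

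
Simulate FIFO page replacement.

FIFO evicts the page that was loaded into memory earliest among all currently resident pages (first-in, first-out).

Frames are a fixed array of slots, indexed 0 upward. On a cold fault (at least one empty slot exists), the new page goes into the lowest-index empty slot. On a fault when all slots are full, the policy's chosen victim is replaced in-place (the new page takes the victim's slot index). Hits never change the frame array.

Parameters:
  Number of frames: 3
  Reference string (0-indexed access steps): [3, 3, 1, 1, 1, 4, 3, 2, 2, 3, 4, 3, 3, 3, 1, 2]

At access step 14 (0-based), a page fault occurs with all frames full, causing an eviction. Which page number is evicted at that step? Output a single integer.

Answer: 4

Derivation:
Step 0: ref 3 -> FAULT, frames=[3,-,-]
Step 1: ref 3 -> HIT, frames=[3,-,-]
Step 2: ref 1 -> FAULT, frames=[3,1,-]
Step 3: ref 1 -> HIT, frames=[3,1,-]
Step 4: ref 1 -> HIT, frames=[3,1,-]
Step 5: ref 4 -> FAULT, frames=[3,1,4]
Step 6: ref 3 -> HIT, frames=[3,1,4]
Step 7: ref 2 -> FAULT, evict 3, frames=[2,1,4]
Step 8: ref 2 -> HIT, frames=[2,1,4]
Step 9: ref 3 -> FAULT, evict 1, frames=[2,3,4]
Step 10: ref 4 -> HIT, frames=[2,3,4]
Step 11: ref 3 -> HIT, frames=[2,3,4]
Step 12: ref 3 -> HIT, frames=[2,3,4]
Step 13: ref 3 -> HIT, frames=[2,3,4]
Step 14: ref 1 -> FAULT, evict 4, frames=[2,3,1]
At step 14: evicted page 4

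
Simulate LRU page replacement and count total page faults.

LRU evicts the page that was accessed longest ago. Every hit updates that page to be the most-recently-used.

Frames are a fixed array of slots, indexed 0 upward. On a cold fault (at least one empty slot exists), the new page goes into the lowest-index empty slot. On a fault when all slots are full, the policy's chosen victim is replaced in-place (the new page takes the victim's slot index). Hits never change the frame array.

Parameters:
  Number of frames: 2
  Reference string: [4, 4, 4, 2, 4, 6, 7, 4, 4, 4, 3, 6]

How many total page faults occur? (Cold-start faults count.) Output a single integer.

Step 0: ref 4 → FAULT, frames=[4,-]
Step 1: ref 4 → HIT, frames=[4,-]
Step 2: ref 4 → HIT, frames=[4,-]
Step 3: ref 2 → FAULT, frames=[4,2]
Step 4: ref 4 → HIT, frames=[4,2]
Step 5: ref 6 → FAULT (evict 2), frames=[4,6]
Step 6: ref 7 → FAULT (evict 4), frames=[7,6]
Step 7: ref 4 → FAULT (evict 6), frames=[7,4]
Step 8: ref 4 → HIT, frames=[7,4]
Step 9: ref 4 → HIT, frames=[7,4]
Step 10: ref 3 → FAULT (evict 7), frames=[3,4]
Step 11: ref 6 → FAULT (evict 4), frames=[3,6]
Total faults: 7

Answer: 7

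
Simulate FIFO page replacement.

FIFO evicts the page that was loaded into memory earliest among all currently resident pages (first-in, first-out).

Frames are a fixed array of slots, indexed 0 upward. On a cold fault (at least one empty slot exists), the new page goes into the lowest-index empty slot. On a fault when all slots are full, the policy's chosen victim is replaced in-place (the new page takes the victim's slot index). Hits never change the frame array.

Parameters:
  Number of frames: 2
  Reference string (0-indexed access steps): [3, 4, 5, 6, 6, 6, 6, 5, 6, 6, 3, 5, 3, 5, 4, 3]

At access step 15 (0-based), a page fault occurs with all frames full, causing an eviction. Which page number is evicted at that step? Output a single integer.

Step 0: ref 3 -> FAULT, frames=[3,-]
Step 1: ref 4 -> FAULT, frames=[3,4]
Step 2: ref 5 -> FAULT, evict 3, frames=[5,4]
Step 3: ref 6 -> FAULT, evict 4, frames=[5,6]
Step 4: ref 6 -> HIT, frames=[5,6]
Step 5: ref 6 -> HIT, frames=[5,6]
Step 6: ref 6 -> HIT, frames=[5,6]
Step 7: ref 5 -> HIT, frames=[5,6]
Step 8: ref 6 -> HIT, frames=[5,6]
Step 9: ref 6 -> HIT, frames=[5,6]
Step 10: ref 3 -> FAULT, evict 5, frames=[3,6]
Step 11: ref 5 -> FAULT, evict 6, frames=[3,5]
Step 12: ref 3 -> HIT, frames=[3,5]
Step 13: ref 5 -> HIT, frames=[3,5]
Step 14: ref 4 -> FAULT, evict 3, frames=[4,5]
Step 15: ref 3 -> FAULT, evict 5, frames=[4,3]
At step 15: evicted page 5

Answer: 5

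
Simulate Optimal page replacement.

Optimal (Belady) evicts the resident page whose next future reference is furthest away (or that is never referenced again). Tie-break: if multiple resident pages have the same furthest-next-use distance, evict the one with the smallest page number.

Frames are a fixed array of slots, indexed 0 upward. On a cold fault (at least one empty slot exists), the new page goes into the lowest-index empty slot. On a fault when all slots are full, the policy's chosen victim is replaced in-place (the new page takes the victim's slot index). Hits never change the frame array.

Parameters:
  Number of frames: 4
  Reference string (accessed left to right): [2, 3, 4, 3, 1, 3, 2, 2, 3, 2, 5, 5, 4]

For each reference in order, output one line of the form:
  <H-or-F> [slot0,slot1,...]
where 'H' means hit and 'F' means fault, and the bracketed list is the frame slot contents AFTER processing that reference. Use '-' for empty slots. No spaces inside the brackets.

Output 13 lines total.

F [2,-,-,-]
F [2,3,-,-]
F [2,3,4,-]
H [2,3,4,-]
F [2,3,4,1]
H [2,3,4,1]
H [2,3,4,1]
H [2,3,4,1]
H [2,3,4,1]
H [2,3,4,1]
F [2,3,4,5]
H [2,3,4,5]
H [2,3,4,5]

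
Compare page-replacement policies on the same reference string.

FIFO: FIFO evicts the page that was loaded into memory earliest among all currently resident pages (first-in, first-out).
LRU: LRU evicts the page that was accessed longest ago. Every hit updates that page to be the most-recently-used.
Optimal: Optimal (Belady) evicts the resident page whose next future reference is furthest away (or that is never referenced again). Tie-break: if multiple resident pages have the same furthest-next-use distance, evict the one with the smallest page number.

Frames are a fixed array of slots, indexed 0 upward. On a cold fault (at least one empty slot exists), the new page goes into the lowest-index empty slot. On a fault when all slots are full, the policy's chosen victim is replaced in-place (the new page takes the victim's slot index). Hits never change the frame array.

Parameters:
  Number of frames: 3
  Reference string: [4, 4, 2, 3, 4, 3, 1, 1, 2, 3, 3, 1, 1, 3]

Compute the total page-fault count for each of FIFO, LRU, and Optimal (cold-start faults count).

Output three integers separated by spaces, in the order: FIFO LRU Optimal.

--- FIFO ---
  step 0: ref 4 -> FAULT, frames=[4,-,-] (faults so far: 1)
  step 1: ref 4 -> HIT, frames=[4,-,-] (faults so far: 1)
  step 2: ref 2 -> FAULT, frames=[4,2,-] (faults so far: 2)
  step 3: ref 3 -> FAULT, frames=[4,2,3] (faults so far: 3)
  step 4: ref 4 -> HIT, frames=[4,2,3] (faults so far: 3)
  step 5: ref 3 -> HIT, frames=[4,2,3] (faults so far: 3)
  step 6: ref 1 -> FAULT, evict 4, frames=[1,2,3] (faults so far: 4)
  step 7: ref 1 -> HIT, frames=[1,2,3] (faults so far: 4)
  step 8: ref 2 -> HIT, frames=[1,2,3] (faults so far: 4)
  step 9: ref 3 -> HIT, frames=[1,2,3] (faults so far: 4)
  step 10: ref 3 -> HIT, frames=[1,2,3] (faults so far: 4)
  step 11: ref 1 -> HIT, frames=[1,2,3] (faults so far: 4)
  step 12: ref 1 -> HIT, frames=[1,2,3] (faults so far: 4)
  step 13: ref 3 -> HIT, frames=[1,2,3] (faults so far: 4)
  FIFO total faults: 4
--- LRU ---
  step 0: ref 4 -> FAULT, frames=[4,-,-] (faults so far: 1)
  step 1: ref 4 -> HIT, frames=[4,-,-] (faults so far: 1)
  step 2: ref 2 -> FAULT, frames=[4,2,-] (faults so far: 2)
  step 3: ref 3 -> FAULT, frames=[4,2,3] (faults so far: 3)
  step 4: ref 4 -> HIT, frames=[4,2,3] (faults so far: 3)
  step 5: ref 3 -> HIT, frames=[4,2,3] (faults so far: 3)
  step 6: ref 1 -> FAULT, evict 2, frames=[4,1,3] (faults so far: 4)
  step 7: ref 1 -> HIT, frames=[4,1,3] (faults so far: 4)
  step 8: ref 2 -> FAULT, evict 4, frames=[2,1,3] (faults so far: 5)
  step 9: ref 3 -> HIT, frames=[2,1,3] (faults so far: 5)
  step 10: ref 3 -> HIT, frames=[2,1,3] (faults so far: 5)
  step 11: ref 1 -> HIT, frames=[2,1,3] (faults so far: 5)
  step 12: ref 1 -> HIT, frames=[2,1,3] (faults so far: 5)
  step 13: ref 3 -> HIT, frames=[2,1,3] (faults so far: 5)
  LRU total faults: 5
--- Optimal ---
  step 0: ref 4 -> FAULT, frames=[4,-,-] (faults so far: 1)
  step 1: ref 4 -> HIT, frames=[4,-,-] (faults so far: 1)
  step 2: ref 2 -> FAULT, frames=[4,2,-] (faults so far: 2)
  step 3: ref 3 -> FAULT, frames=[4,2,3] (faults so far: 3)
  step 4: ref 4 -> HIT, frames=[4,2,3] (faults so far: 3)
  step 5: ref 3 -> HIT, frames=[4,2,3] (faults so far: 3)
  step 6: ref 1 -> FAULT, evict 4, frames=[1,2,3] (faults so far: 4)
  step 7: ref 1 -> HIT, frames=[1,2,3] (faults so far: 4)
  step 8: ref 2 -> HIT, frames=[1,2,3] (faults so far: 4)
  step 9: ref 3 -> HIT, frames=[1,2,3] (faults so far: 4)
  step 10: ref 3 -> HIT, frames=[1,2,3] (faults so far: 4)
  step 11: ref 1 -> HIT, frames=[1,2,3] (faults so far: 4)
  step 12: ref 1 -> HIT, frames=[1,2,3] (faults so far: 4)
  step 13: ref 3 -> HIT, frames=[1,2,3] (faults so far: 4)
  Optimal total faults: 4

Answer: 4 5 4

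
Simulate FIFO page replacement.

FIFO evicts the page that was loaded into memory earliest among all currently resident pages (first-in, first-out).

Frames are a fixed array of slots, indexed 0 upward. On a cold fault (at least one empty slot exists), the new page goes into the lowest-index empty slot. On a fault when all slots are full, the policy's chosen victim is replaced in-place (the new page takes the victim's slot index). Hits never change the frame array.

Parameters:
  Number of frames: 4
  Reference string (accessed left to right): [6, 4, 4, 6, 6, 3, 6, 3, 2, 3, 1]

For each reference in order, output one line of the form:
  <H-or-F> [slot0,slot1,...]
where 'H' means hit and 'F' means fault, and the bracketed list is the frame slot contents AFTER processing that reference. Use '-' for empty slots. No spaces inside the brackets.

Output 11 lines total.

F [6,-,-,-]
F [6,4,-,-]
H [6,4,-,-]
H [6,4,-,-]
H [6,4,-,-]
F [6,4,3,-]
H [6,4,3,-]
H [6,4,3,-]
F [6,4,3,2]
H [6,4,3,2]
F [1,4,3,2]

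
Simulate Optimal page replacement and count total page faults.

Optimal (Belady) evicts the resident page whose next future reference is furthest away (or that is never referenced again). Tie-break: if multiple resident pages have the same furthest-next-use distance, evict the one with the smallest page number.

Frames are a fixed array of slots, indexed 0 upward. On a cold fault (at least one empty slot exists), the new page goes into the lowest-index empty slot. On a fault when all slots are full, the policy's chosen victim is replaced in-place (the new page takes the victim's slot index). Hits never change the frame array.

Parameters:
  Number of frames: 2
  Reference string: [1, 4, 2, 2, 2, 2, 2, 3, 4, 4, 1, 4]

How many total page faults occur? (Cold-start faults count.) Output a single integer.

Step 0: ref 1 → FAULT, frames=[1,-]
Step 1: ref 4 → FAULT, frames=[1,4]
Step 2: ref 2 → FAULT (evict 1), frames=[2,4]
Step 3: ref 2 → HIT, frames=[2,4]
Step 4: ref 2 → HIT, frames=[2,4]
Step 5: ref 2 → HIT, frames=[2,4]
Step 6: ref 2 → HIT, frames=[2,4]
Step 7: ref 3 → FAULT (evict 2), frames=[3,4]
Step 8: ref 4 → HIT, frames=[3,4]
Step 9: ref 4 → HIT, frames=[3,4]
Step 10: ref 1 → FAULT (evict 3), frames=[1,4]
Step 11: ref 4 → HIT, frames=[1,4]
Total faults: 5

Answer: 5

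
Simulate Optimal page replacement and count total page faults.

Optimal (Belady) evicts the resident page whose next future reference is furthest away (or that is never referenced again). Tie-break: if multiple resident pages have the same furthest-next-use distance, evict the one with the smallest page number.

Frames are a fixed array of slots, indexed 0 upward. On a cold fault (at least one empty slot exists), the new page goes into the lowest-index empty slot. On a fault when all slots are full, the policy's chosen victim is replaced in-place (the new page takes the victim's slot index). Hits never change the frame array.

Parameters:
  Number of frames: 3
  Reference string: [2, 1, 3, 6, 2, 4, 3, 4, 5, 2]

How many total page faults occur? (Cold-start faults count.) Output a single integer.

Step 0: ref 2 → FAULT, frames=[2,-,-]
Step 1: ref 1 → FAULT, frames=[2,1,-]
Step 2: ref 3 → FAULT, frames=[2,1,3]
Step 3: ref 6 → FAULT (evict 1), frames=[2,6,3]
Step 4: ref 2 → HIT, frames=[2,6,3]
Step 5: ref 4 → FAULT (evict 6), frames=[2,4,3]
Step 6: ref 3 → HIT, frames=[2,4,3]
Step 7: ref 4 → HIT, frames=[2,4,3]
Step 8: ref 5 → FAULT (evict 3), frames=[2,4,5]
Step 9: ref 2 → HIT, frames=[2,4,5]
Total faults: 6

Answer: 6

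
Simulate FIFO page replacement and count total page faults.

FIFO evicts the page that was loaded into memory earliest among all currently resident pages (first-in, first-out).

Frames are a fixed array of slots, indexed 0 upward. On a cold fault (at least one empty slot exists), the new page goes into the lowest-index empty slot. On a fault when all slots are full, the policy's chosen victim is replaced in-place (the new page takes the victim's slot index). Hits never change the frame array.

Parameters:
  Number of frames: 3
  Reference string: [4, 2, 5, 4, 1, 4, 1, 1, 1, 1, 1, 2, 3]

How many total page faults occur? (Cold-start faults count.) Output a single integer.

Step 0: ref 4 → FAULT, frames=[4,-,-]
Step 1: ref 2 → FAULT, frames=[4,2,-]
Step 2: ref 5 → FAULT, frames=[4,2,5]
Step 3: ref 4 → HIT, frames=[4,2,5]
Step 4: ref 1 → FAULT (evict 4), frames=[1,2,5]
Step 5: ref 4 → FAULT (evict 2), frames=[1,4,5]
Step 6: ref 1 → HIT, frames=[1,4,5]
Step 7: ref 1 → HIT, frames=[1,4,5]
Step 8: ref 1 → HIT, frames=[1,4,5]
Step 9: ref 1 → HIT, frames=[1,4,5]
Step 10: ref 1 → HIT, frames=[1,4,5]
Step 11: ref 2 → FAULT (evict 5), frames=[1,4,2]
Step 12: ref 3 → FAULT (evict 1), frames=[3,4,2]
Total faults: 7

Answer: 7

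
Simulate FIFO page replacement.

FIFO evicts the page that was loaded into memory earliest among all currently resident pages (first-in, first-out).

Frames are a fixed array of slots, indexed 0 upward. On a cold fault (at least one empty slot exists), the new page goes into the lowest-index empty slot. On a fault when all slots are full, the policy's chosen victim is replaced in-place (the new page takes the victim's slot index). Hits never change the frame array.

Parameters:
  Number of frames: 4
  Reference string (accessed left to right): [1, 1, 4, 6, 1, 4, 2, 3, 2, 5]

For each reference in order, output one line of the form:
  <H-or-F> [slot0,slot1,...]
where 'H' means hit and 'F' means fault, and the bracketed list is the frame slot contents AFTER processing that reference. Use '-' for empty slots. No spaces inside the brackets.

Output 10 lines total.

F [1,-,-,-]
H [1,-,-,-]
F [1,4,-,-]
F [1,4,6,-]
H [1,4,6,-]
H [1,4,6,-]
F [1,4,6,2]
F [3,4,6,2]
H [3,4,6,2]
F [3,5,6,2]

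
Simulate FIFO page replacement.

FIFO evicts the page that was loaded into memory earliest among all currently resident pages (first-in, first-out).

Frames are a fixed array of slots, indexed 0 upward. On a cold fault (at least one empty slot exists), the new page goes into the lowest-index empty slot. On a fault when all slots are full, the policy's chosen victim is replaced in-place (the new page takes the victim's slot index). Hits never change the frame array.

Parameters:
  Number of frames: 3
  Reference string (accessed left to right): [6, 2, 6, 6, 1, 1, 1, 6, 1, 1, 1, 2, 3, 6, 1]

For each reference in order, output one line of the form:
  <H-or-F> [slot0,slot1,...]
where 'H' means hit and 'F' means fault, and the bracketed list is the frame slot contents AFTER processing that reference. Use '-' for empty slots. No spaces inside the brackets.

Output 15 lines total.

F [6,-,-]
F [6,2,-]
H [6,2,-]
H [6,2,-]
F [6,2,1]
H [6,2,1]
H [6,2,1]
H [6,2,1]
H [6,2,1]
H [6,2,1]
H [6,2,1]
H [6,2,1]
F [3,2,1]
F [3,6,1]
H [3,6,1]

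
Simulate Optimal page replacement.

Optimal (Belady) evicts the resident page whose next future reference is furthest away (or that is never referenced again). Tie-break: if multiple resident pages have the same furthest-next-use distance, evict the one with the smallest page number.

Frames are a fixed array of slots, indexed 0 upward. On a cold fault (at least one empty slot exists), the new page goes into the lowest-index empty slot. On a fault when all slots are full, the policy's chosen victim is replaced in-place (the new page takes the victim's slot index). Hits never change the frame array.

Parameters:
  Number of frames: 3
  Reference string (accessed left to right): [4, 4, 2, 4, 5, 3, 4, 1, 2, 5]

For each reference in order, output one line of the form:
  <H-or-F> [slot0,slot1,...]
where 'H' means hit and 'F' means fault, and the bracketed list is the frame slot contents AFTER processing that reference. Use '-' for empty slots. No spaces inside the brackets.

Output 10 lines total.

F [4,-,-]
H [4,-,-]
F [4,2,-]
H [4,2,-]
F [4,2,5]
F [4,2,3]
H [4,2,3]
F [4,2,1]
H [4,2,1]
F [4,2,5]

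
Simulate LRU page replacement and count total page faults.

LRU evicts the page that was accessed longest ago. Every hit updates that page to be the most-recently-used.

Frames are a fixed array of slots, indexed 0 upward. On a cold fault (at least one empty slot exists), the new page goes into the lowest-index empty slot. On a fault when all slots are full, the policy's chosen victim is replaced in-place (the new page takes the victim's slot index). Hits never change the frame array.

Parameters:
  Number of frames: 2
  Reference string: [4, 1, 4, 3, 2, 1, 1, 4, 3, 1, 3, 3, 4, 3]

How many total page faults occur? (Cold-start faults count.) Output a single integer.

Answer: 9

Derivation:
Step 0: ref 4 → FAULT, frames=[4,-]
Step 1: ref 1 → FAULT, frames=[4,1]
Step 2: ref 4 → HIT, frames=[4,1]
Step 3: ref 3 → FAULT (evict 1), frames=[4,3]
Step 4: ref 2 → FAULT (evict 4), frames=[2,3]
Step 5: ref 1 → FAULT (evict 3), frames=[2,1]
Step 6: ref 1 → HIT, frames=[2,1]
Step 7: ref 4 → FAULT (evict 2), frames=[4,1]
Step 8: ref 3 → FAULT (evict 1), frames=[4,3]
Step 9: ref 1 → FAULT (evict 4), frames=[1,3]
Step 10: ref 3 → HIT, frames=[1,3]
Step 11: ref 3 → HIT, frames=[1,3]
Step 12: ref 4 → FAULT (evict 1), frames=[4,3]
Step 13: ref 3 → HIT, frames=[4,3]
Total faults: 9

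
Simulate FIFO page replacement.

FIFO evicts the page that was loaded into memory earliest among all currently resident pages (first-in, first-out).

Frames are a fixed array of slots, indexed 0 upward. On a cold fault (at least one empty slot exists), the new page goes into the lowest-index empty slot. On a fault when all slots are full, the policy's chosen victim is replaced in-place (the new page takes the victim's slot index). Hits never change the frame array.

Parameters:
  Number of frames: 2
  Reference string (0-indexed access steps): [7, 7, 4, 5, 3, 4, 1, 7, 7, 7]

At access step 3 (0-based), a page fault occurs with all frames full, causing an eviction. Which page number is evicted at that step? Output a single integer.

Answer: 7

Derivation:
Step 0: ref 7 -> FAULT, frames=[7,-]
Step 1: ref 7 -> HIT, frames=[7,-]
Step 2: ref 4 -> FAULT, frames=[7,4]
Step 3: ref 5 -> FAULT, evict 7, frames=[5,4]
At step 3: evicted page 7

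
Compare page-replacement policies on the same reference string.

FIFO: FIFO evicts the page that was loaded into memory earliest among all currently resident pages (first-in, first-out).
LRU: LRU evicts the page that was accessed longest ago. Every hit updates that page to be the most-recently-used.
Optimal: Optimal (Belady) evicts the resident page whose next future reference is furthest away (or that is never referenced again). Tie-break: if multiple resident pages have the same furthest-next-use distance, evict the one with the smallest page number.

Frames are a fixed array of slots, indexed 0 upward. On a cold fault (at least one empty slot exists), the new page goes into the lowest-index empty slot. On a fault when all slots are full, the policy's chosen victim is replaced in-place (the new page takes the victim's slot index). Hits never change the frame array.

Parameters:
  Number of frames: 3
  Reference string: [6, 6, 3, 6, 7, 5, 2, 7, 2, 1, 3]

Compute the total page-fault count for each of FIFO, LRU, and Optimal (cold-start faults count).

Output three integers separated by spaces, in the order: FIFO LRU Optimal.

Answer: 7 7 6

Derivation:
--- FIFO ---
  step 0: ref 6 -> FAULT, frames=[6,-,-] (faults so far: 1)
  step 1: ref 6 -> HIT, frames=[6,-,-] (faults so far: 1)
  step 2: ref 3 -> FAULT, frames=[6,3,-] (faults so far: 2)
  step 3: ref 6 -> HIT, frames=[6,3,-] (faults so far: 2)
  step 4: ref 7 -> FAULT, frames=[6,3,7] (faults so far: 3)
  step 5: ref 5 -> FAULT, evict 6, frames=[5,3,7] (faults so far: 4)
  step 6: ref 2 -> FAULT, evict 3, frames=[5,2,7] (faults so far: 5)
  step 7: ref 7 -> HIT, frames=[5,2,7] (faults so far: 5)
  step 8: ref 2 -> HIT, frames=[5,2,7] (faults so far: 5)
  step 9: ref 1 -> FAULT, evict 7, frames=[5,2,1] (faults so far: 6)
  step 10: ref 3 -> FAULT, evict 5, frames=[3,2,1] (faults so far: 7)
  FIFO total faults: 7
--- LRU ---
  step 0: ref 6 -> FAULT, frames=[6,-,-] (faults so far: 1)
  step 1: ref 6 -> HIT, frames=[6,-,-] (faults so far: 1)
  step 2: ref 3 -> FAULT, frames=[6,3,-] (faults so far: 2)
  step 3: ref 6 -> HIT, frames=[6,3,-] (faults so far: 2)
  step 4: ref 7 -> FAULT, frames=[6,3,7] (faults so far: 3)
  step 5: ref 5 -> FAULT, evict 3, frames=[6,5,7] (faults so far: 4)
  step 6: ref 2 -> FAULT, evict 6, frames=[2,5,7] (faults so far: 5)
  step 7: ref 7 -> HIT, frames=[2,5,7] (faults so far: 5)
  step 8: ref 2 -> HIT, frames=[2,5,7] (faults so far: 5)
  step 9: ref 1 -> FAULT, evict 5, frames=[2,1,7] (faults so far: 6)
  step 10: ref 3 -> FAULT, evict 7, frames=[2,1,3] (faults so far: 7)
  LRU total faults: 7
--- Optimal ---
  step 0: ref 6 -> FAULT, frames=[6,-,-] (faults so far: 1)
  step 1: ref 6 -> HIT, frames=[6,-,-] (faults so far: 1)
  step 2: ref 3 -> FAULT, frames=[6,3,-] (faults so far: 2)
  step 3: ref 6 -> HIT, frames=[6,3,-] (faults so far: 2)
  step 4: ref 7 -> FAULT, frames=[6,3,7] (faults so far: 3)
  step 5: ref 5 -> FAULT, evict 6, frames=[5,3,7] (faults so far: 4)
  step 6: ref 2 -> FAULT, evict 5, frames=[2,3,7] (faults so far: 5)
  step 7: ref 7 -> HIT, frames=[2,3,7] (faults so far: 5)
  step 8: ref 2 -> HIT, frames=[2,3,7] (faults so far: 5)
  step 9: ref 1 -> FAULT, evict 2, frames=[1,3,7] (faults so far: 6)
  step 10: ref 3 -> HIT, frames=[1,3,7] (faults so far: 6)
  Optimal total faults: 6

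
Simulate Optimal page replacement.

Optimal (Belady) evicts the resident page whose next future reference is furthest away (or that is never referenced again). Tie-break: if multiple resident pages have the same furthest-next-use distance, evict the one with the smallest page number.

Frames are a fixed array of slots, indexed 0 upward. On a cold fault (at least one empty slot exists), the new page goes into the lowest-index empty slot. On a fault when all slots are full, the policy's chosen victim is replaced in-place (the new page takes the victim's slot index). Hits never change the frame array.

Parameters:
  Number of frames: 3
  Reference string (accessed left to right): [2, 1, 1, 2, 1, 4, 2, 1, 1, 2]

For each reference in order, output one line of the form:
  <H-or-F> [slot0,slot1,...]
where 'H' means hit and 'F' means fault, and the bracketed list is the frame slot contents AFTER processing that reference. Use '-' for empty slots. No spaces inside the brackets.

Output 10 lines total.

F [2,-,-]
F [2,1,-]
H [2,1,-]
H [2,1,-]
H [2,1,-]
F [2,1,4]
H [2,1,4]
H [2,1,4]
H [2,1,4]
H [2,1,4]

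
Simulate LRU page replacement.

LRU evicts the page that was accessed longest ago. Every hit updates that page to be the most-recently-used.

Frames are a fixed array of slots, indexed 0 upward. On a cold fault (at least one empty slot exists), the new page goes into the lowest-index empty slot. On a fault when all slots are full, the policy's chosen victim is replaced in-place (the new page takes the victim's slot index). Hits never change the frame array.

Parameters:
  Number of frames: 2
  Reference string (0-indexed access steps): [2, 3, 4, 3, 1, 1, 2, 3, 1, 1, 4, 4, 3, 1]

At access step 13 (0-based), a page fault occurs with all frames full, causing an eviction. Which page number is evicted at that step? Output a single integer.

Answer: 4

Derivation:
Step 0: ref 2 -> FAULT, frames=[2,-]
Step 1: ref 3 -> FAULT, frames=[2,3]
Step 2: ref 4 -> FAULT, evict 2, frames=[4,3]
Step 3: ref 3 -> HIT, frames=[4,3]
Step 4: ref 1 -> FAULT, evict 4, frames=[1,3]
Step 5: ref 1 -> HIT, frames=[1,3]
Step 6: ref 2 -> FAULT, evict 3, frames=[1,2]
Step 7: ref 3 -> FAULT, evict 1, frames=[3,2]
Step 8: ref 1 -> FAULT, evict 2, frames=[3,1]
Step 9: ref 1 -> HIT, frames=[3,1]
Step 10: ref 4 -> FAULT, evict 3, frames=[4,1]
Step 11: ref 4 -> HIT, frames=[4,1]
Step 12: ref 3 -> FAULT, evict 1, frames=[4,3]
Step 13: ref 1 -> FAULT, evict 4, frames=[1,3]
At step 13: evicted page 4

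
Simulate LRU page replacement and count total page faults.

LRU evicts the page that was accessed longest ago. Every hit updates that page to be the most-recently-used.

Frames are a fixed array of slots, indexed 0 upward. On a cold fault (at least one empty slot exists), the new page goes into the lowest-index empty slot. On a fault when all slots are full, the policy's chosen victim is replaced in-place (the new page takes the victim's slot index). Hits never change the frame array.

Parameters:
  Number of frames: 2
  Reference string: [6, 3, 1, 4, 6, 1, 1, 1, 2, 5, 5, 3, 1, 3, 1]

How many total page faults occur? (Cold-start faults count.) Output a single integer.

Step 0: ref 6 → FAULT, frames=[6,-]
Step 1: ref 3 → FAULT, frames=[6,3]
Step 2: ref 1 → FAULT (evict 6), frames=[1,3]
Step 3: ref 4 → FAULT (evict 3), frames=[1,4]
Step 4: ref 6 → FAULT (evict 1), frames=[6,4]
Step 5: ref 1 → FAULT (evict 4), frames=[6,1]
Step 6: ref 1 → HIT, frames=[6,1]
Step 7: ref 1 → HIT, frames=[6,1]
Step 8: ref 2 → FAULT (evict 6), frames=[2,1]
Step 9: ref 5 → FAULT (evict 1), frames=[2,5]
Step 10: ref 5 → HIT, frames=[2,5]
Step 11: ref 3 → FAULT (evict 2), frames=[3,5]
Step 12: ref 1 → FAULT (evict 5), frames=[3,1]
Step 13: ref 3 → HIT, frames=[3,1]
Step 14: ref 1 → HIT, frames=[3,1]
Total faults: 10

Answer: 10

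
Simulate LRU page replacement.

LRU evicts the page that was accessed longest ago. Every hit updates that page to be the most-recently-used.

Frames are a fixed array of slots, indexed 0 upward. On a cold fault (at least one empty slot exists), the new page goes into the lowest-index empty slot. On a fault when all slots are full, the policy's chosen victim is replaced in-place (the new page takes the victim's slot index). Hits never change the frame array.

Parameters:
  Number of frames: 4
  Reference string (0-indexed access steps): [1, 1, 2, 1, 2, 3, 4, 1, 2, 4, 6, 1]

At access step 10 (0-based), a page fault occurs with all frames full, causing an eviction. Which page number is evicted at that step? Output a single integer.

Answer: 3

Derivation:
Step 0: ref 1 -> FAULT, frames=[1,-,-,-]
Step 1: ref 1 -> HIT, frames=[1,-,-,-]
Step 2: ref 2 -> FAULT, frames=[1,2,-,-]
Step 3: ref 1 -> HIT, frames=[1,2,-,-]
Step 4: ref 2 -> HIT, frames=[1,2,-,-]
Step 5: ref 3 -> FAULT, frames=[1,2,3,-]
Step 6: ref 4 -> FAULT, frames=[1,2,3,4]
Step 7: ref 1 -> HIT, frames=[1,2,3,4]
Step 8: ref 2 -> HIT, frames=[1,2,3,4]
Step 9: ref 4 -> HIT, frames=[1,2,3,4]
Step 10: ref 6 -> FAULT, evict 3, frames=[1,2,6,4]
At step 10: evicted page 3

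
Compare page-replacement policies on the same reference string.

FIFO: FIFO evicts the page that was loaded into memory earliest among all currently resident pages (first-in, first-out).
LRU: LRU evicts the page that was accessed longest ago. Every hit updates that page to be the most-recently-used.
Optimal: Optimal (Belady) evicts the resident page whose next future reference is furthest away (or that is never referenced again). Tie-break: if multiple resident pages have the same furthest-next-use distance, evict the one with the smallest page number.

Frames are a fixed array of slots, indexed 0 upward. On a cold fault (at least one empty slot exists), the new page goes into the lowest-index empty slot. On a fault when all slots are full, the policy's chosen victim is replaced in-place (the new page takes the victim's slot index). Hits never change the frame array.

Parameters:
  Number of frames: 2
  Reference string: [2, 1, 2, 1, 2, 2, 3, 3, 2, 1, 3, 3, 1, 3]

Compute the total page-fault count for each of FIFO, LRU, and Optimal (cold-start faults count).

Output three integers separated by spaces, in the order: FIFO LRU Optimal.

Answer: 6 5 4

Derivation:
--- FIFO ---
  step 0: ref 2 -> FAULT, frames=[2,-] (faults so far: 1)
  step 1: ref 1 -> FAULT, frames=[2,1] (faults so far: 2)
  step 2: ref 2 -> HIT, frames=[2,1] (faults so far: 2)
  step 3: ref 1 -> HIT, frames=[2,1] (faults so far: 2)
  step 4: ref 2 -> HIT, frames=[2,1] (faults so far: 2)
  step 5: ref 2 -> HIT, frames=[2,1] (faults so far: 2)
  step 6: ref 3 -> FAULT, evict 2, frames=[3,1] (faults so far: 3)
  step 7: ref 3 -> HIT, frames=[3,1] (faults so far: 3)
  step 8: ref 2 -> FAULT, evict 1, frames=[3,2] (faults so far: 4)
  step 9: ref 1 -> FAULT, evict 3, frames=[1,2] (faults so far: 5)
  step 10: ref 3 -> FAULT, evict 2, frames=[1,3] (faults so far: 6)
  step 11: ref 3 -> HIT, frames=[1,3] (faults so far: 6)
  step 12: ref 1 -> HIT, frames=[1,3] (faults so far: 6)
  step 13: ref 3 -> HIT, frames=[1,3] (faults so far: 6)
  FIFO total faults: 6
--- LRU ---
  step 0: ref 2 -> FAULT, frames=[2,-] (faults so far: 1)
  step 1: ref 1 -> FAULT, frames=[2,1] (faults so far: 2)
  step 2: ref 2 -> HIT, frames=[2,1] (faults so far: 2)
  step 3: ref 1 -> HIT, frames=[2,1] (faults so far: 2)
  step 4: ref 2 -> HIT, frames=[2,1] (faults so far: 2)
  step 5: ref 2 -> HIT, frames=[2,1] (faults so far: 2)
  step 6: ref 3 -> FAULT, evict 1, frames=[2,3] (faults so far: 3)
  step 7: ref 3 -> HIT, frames=[2,3] (faults so far: 3)
  step 8: ref 2 -> HIT, frames=[2,3] (faults so far: 3)
  step 9: ref 1 -> FAULT, evict 3, frames=[2,1] (faults so far: 4)
  step 10: ref 3 -> FAULT, evict 2, frames=[3,1] (faults so far: 5)
  step 11: ref 3 -> HIT, frames=[3,1] (faults so far: 5)
  step 12: ref 1 -> HIT, frames=[3,1] (faults so far: 5)
  step 13: ref 3 -> HIT, frames=[3,1] (faults so far: 5)
  LRU total faults: 5
--- Optimal ---
  step 0: ref 2 -> FAULT, frames=[2,-] (faults so far: 1)
  step 1: ref 1 -> FAULT, frames=[2,1] (faults so far: 2)
  step 2: ref 2 -> HIT, frames=[2,1] (faults so far: 2)
  step 3: ref 1 -> HIT, frames=[2,1] (faults so far: 2)
  step 4: ref 2 -> HIT, frames=[2,1] (faults so far: 2)
  step 5: ref 2 -> HIT, frames=[2,1] (faults so far: 2)
  step 6: ref 3 -> FAULT, evict 1, frames=[2,3] (faults so far: 3)
  step 7: ref 3 -> HIT, frames=[2,3] (faults so far: 3)
  step 8: ref 2 -> HIT, frames=[2,3] (faults so far: 3)
  step 9: ref 1 -> FAULT, evict 2, frames=[1,3] (faults so far: 4)
  step 10: ref 3 -> HIT, frames=[1,3] (faults so far: 4)
  step 11: ref 3 -> HIT, frames=[1,3] (faults so far: 4)
  step 12: ref 1 -> HIT, frames=[1,3] (faults so far: 4)
  step 13: ref 3 -> HIT, frames=[1,3] (faults so far: 4)
  Optimal total faults: 4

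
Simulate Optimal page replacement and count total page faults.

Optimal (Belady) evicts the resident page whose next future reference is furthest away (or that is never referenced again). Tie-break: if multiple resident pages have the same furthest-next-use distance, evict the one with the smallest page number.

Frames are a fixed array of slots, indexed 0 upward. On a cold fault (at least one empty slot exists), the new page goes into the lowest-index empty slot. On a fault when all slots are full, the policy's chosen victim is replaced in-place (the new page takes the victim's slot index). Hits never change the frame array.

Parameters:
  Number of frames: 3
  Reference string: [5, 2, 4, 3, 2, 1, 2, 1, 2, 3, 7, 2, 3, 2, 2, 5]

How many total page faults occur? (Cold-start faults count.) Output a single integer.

Answer: 7

Derivation:
Step 0: ref 5 → FAULT, frames=[5,-,-]
Step 1: ref 2 → FAULT, frames=[5,2,-]
Step 2: ref 4 → FAULT, frames=[5,2,4]
Step 3: ref 3 → FAULT (evict 4), frames=[5,2,3]
Step 4: ref 2 → HIT, frames=[5,2,3]
Step 5: ref 1 → FAULT (evict 5), frames=[1,2,3]
Step 6: ref 2 → HIT, frames=[1,2,3]
Step 7: ref 1 → HIT, frames=[1,2,3]
Step 8: ref 2 → HIT, frames=[1,2,3]
Step 9: ref 3 → HIT, frames=[1,2,3]
Step 10: ref 7 → FAULT (evict 1), frames=[7,2,3]
Step 11: ref 2 → HIT, frames=[7,2,3]
Step 12: ref 3 → HIT, frames=[7,2,3]
Step 13: ref 2 → HIT, frames=[7,2,3]
Step 14: ref 2 → HIT, frames=[7,2,3]
Step 15: ref 5 → FAULT (evict 2), frames=[7,5,3]
Total faults: 7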